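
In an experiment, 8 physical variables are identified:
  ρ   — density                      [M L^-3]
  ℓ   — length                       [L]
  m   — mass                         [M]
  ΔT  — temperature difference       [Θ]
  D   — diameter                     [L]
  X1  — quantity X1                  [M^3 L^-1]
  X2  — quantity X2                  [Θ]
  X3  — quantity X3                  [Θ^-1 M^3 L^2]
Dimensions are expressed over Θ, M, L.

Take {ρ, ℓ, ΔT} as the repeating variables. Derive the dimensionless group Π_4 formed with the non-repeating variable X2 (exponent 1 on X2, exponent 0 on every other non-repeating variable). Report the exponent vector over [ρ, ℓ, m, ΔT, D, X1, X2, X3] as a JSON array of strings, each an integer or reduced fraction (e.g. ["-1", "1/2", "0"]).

["0", "0", "0", "-1", "0", "0", "1", "0"]

Write exponents as rows Θ,M,L / cols ρ,ℓ,m,ΔT,D,X1,X2,X3:
  Θ: [ 0  0  0  1  0  0  1 -1]
  M: [ 1  0  1  0  0  3  0  3]
  L: [-3  1  0  0  1 -1  0  2]
RREF → pivots at {ρ,ℓ,ΔT} ⇒ r = 3
Pivot set = {ρ,ℓ,ΔT}, free = {m,D,X1,X2,X3}
RREF:
  r0: [   1    0    1    0    0    3    0    3]
  r1: [   0    1    3    0    1    8    0   11]
  r2: [   0    0    0    1    0    0    1   -1]
Fix exponent of X2 at 1, m at 0, D at 0, X1 at 0, X3 at 0; solve each RREF row for its pivot's exponent:
  r0: exp(ρ) + (0)·1 = 0 ⇒ exp(ρ) = 0
  r1: exp(ℓ) + (0)·1 = 0 ⇒ exp(ℓ) = 0
  r2: exp(ΔT) + (1)·1 = 0 ⇒ exp(ΔT) = -1
Π_4 = ΔT^-1 · X2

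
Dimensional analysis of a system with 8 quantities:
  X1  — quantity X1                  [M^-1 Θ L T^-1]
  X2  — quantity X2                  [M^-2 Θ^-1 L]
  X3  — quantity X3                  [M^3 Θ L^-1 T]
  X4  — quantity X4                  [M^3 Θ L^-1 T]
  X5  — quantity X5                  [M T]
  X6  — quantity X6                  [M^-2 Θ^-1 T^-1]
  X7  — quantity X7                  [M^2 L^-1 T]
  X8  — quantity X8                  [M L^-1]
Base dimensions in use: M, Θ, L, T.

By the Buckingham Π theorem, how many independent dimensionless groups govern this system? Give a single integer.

Write exponents as rows M,Θ,L,T / cols X1,X2,X3,X4,X5,X6,X7,X8:
  M: [-1 -2  3  3  1 -2  2  1]
  Θ: [ 1 -1  1  1  0 -1  0  0]
  L: [ 1  1 -1 -1  0  0 -1 -1]
  T: [-1  0  1  1  1 -1  1  0]
Row reduction gives pivot columns X1,X2,X3; rank = 3
8 vars − rank 3 = 5 Π groups

5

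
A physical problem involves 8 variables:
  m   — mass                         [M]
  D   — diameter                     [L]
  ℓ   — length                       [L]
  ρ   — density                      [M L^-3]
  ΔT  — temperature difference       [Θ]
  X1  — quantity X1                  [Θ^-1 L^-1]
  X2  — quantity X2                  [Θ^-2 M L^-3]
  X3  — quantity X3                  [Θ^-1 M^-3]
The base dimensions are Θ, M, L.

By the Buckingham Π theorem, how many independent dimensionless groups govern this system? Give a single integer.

Exponent matrix [Θ,M,L] × [m,D,ℓ,ρ,ΔT,X1,X2,X3]:
  Θ: [ 0  0  0  0  1 -1 -2 -1]
  M: [ 1  0  0  1  0  0  1 -3]
  L: [ 0  1  1 -3  0 -1 -3  0]
Echelon form has 3 nonzero rows (pivots: m,D,ΔT)
Π count = n − r = 8 − 3 = 5

5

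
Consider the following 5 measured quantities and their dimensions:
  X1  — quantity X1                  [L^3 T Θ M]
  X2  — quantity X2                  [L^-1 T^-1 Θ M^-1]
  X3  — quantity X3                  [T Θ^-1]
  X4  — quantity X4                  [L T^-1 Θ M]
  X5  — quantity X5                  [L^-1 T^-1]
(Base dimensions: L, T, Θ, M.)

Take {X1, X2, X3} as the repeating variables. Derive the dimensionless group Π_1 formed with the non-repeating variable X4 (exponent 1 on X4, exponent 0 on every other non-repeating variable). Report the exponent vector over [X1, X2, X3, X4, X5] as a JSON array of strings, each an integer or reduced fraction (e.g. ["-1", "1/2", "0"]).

["0", "1", "2", "1", "0"]

Dimensional matrix (L×T×Θ×M by X1×X2×X3×X4×X5):
  L: [ 3 -1  0  1 -1]
  T: [ 1 -1  1 -1 -1]
  Θ: [ 1  1 -1  1  0]
  M: [ 1 -1  0  1  0]
Row reduction gives pivot columns X1,X2,X3; rank = 3
Pivot set = {X1,X2,X3}, free = {X4,X5}
RREF:
  r0: [   1    0    0    0 -1/2]
  r1: [   0    1    0   -1 -1/2]
  r2: [   0    0    1   -2   -1]
  r3: [   0    0    0    0    0]
Fix exponent of X4 at 1, X5 at 0; solve each RREF row for its pivot's exponent:
  r0: exp(X1) + (0)·1 = 0 ⇒ exp(X1) = 0
  r1: exp(X2) + (-1)·1 = 0 ⇒ exp(X2) = 1
  r2: exp(X3) + (-2)·1 = 0 ⇒ exp(X3) = 2
Π_1 = X2 · X3^2 · X4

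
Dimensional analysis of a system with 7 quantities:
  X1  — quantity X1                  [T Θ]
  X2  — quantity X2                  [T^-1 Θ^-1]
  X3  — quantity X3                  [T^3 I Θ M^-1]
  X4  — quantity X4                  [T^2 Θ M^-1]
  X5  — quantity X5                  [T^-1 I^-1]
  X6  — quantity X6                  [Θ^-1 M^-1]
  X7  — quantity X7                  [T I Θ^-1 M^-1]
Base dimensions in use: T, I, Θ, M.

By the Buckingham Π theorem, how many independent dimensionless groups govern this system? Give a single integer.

4

Dimensional matrix (T×I×Θ×M by X1×X2×X3×X4×X5×X6×X7):
  T: [ 1 -1  3  2 -1  0  1]
  I: [ 0  0  1  0 -1  0  1]
  Θ: [ 1 -1  1  1  0 -1 -1]
  M: [ 0  0 -1 -1  0 -1 -1]
Echelon form has 3 nonzero rows (pivots: X1,X3,X4)
n=7, r=3 ⇒ 4 dimensionless groups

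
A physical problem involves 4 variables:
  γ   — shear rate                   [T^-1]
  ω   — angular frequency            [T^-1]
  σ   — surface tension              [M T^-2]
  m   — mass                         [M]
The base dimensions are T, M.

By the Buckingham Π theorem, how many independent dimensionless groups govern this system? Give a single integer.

Dimensional matrix (T×M by γ×ω×σ×m):
  T: [-1 -1 -2  0]
  M: [ 0  0  1  1]
Row reduction gives pivot columns γ,σ; rank = 2
Π count = n − r = 4 − 2 = 2

2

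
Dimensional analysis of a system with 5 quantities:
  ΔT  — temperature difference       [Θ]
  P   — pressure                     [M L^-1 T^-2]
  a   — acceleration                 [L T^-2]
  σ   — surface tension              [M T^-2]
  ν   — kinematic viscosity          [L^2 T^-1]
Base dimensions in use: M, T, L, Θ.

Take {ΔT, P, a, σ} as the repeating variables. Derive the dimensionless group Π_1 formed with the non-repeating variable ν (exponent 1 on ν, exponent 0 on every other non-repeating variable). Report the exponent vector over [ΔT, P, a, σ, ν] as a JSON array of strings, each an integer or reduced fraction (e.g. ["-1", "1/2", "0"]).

Dimensional matrix (M×T×L×Θ by ΔT×P×a×σ×ν):
  M: [ 0  1  0  1  0]
  T: [ 0 -2 -2 -2 -1]
  L: [ 0 -1  1  0  2]
  Θ: [ 1  0  0  0  0]
Echelon form has 4 nonzero rows (pivots: ΔT,P,a,σ)
Pivot set = {ΔT,P,a,σ}, free = {ν}
RREF:
  r0: [   1    0    0    0    0]
  r1: [   0    1    0    0 -3/2]
  r2: [   0    0    1    0  1/2]
  r3: [   0    0    0    1  3/2]
Fix exponent of ν at 1; solve each RREF row for its pivot's exponent:
  r0: exp(ΔT) + (0)·1 = 0 ⇒ exp(ΔT) = 0
  r1: exp(P) + (-3/2)·1 = 0 ⇒ exp(P) = 3/2
  r2: exp(a) + (1/2)·1 = 0 ⇒ exp(a) = -1/2
  r3: exp(σ) + (3/2)·1 = 0 ⇒ exp(σ) = -3/2
Π_1 = P^(3/2) · a^(-1/2) · σ^(-3/2) · ν

["0", "3/2", "-1/2", "-3/2", "1"]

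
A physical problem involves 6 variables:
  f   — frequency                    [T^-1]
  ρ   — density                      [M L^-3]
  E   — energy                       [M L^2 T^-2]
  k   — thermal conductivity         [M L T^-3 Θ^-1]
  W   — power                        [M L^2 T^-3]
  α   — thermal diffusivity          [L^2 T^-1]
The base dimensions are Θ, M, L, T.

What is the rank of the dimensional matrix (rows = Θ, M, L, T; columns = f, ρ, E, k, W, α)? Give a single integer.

Exponent matrix [Θ,M,L,T] × [f,ρ,E,k,W,α]:
  Θ: [ 0  0  0 -1  0  0]
  M: [ 0  1  1  1  1  0]
  L: [ 0 -3  2  1  2  2]
  T: [-1  0 -2 -3 -3 -1]
RREF → pivots at {f,ρ,E,k} ⇒ r = 4

4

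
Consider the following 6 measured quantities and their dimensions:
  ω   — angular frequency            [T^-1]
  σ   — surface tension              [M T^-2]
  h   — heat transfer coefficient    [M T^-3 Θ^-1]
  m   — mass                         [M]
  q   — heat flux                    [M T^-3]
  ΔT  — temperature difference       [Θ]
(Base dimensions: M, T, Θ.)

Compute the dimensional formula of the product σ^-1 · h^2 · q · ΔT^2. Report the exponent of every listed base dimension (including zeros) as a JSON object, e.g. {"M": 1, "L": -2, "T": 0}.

{"M": 2, "T": -7, "Θ": 0}

Dimensional matrix (M×T×Θ by ω×σ×h×m×q×ΔT):
  M: [ 0  1  1  1  1  0]
  T: [-1 -2 -3  0 -3  0]
  Θ: [ 0  0 -1  0  0  1]
  [M]: (-1)·1+(2)·1+(1)·1+(2)·0 = 2
  [T]: (-1)·-2+(2)·-3+(1)·-3+(2)·0 = -7
  [Θ]: (-1)·0+(2)·-1+(1)·0+(2)·1 = 0
⇒ M^2 T^-7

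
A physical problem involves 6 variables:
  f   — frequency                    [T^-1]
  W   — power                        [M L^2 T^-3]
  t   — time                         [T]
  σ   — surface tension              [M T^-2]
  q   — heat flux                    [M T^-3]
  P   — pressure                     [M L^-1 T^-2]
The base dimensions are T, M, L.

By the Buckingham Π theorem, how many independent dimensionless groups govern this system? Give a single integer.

3

Write exponents as rows T,M,L / cols f,W,t,σ,q,P:
  T: [-1 -3  1 -2 -3 -2]
  M: [ 0  1  0  1  1  1]
  L: [ 0  2  0  0  0 -1]
RREF → pivots at {f,W,σ} ⇒ r = 3
Π count = n − r = 6 − 3 = 3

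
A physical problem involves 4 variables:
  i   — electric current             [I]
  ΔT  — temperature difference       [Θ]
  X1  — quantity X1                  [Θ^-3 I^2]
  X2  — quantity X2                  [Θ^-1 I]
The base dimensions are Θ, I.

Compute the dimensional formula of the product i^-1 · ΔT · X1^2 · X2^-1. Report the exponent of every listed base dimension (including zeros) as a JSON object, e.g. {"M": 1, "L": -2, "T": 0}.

{"Θ": -4, "I": 2}

Dimensional matrix (Θ×I by i×ΔT×X1×X2):
  Θ: [ 0  1 -3 -1]
  I: [ 1  0  2  1]
  [Θ]: (-1)·0+(1)·1+(2)·-3+(-1)·-1 = -4
  [I]: (-1)·1+(1)·0+(2)·2+(-1)·1 = 2
⇒ Θ^-4 I^2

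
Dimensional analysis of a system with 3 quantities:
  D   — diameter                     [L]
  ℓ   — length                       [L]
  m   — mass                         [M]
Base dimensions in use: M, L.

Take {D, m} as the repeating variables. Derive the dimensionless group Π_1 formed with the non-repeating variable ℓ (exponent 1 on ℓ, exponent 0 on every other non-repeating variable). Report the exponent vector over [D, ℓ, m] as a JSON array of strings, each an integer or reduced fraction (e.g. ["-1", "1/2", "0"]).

Dimensional matrix (M×L by D×ℓ×m):
  M: [ 0  0  1]
  L: [ 1  1  0]
Row reduction gives pivot columns D,m; rank = 2
Repeat: D,m; free: ℓ
RREF:
  r0: [   1    1    0]
  r1: [   0    0    1]
Fix exponent of ℓ at 1; solve each RREF row for its pivot's exponent:
  r0: exp(D) + (1)·1 = 0 ⇒ exp(D) = -1
  r1: exp(m) + (0)·1 = 0 ⇒ exp(m) = 0
Π_1 = D^-1 · ℓ

["-1", "1", "0"]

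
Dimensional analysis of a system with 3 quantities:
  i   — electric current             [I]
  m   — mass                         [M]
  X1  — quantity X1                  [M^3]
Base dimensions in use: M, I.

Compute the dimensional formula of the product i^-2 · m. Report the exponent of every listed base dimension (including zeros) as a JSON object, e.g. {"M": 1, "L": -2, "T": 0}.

Dimensional matrix (M×I by i×m×X1):
  M: [ 0  1  3]
  I: [ 1  0  0]
  [M]: (-2)·0+(1)·1 = 1
  [I]: (-2)·1+(1)·0 = -2
⇒ M I^-2

{"M": 1, "I": -2}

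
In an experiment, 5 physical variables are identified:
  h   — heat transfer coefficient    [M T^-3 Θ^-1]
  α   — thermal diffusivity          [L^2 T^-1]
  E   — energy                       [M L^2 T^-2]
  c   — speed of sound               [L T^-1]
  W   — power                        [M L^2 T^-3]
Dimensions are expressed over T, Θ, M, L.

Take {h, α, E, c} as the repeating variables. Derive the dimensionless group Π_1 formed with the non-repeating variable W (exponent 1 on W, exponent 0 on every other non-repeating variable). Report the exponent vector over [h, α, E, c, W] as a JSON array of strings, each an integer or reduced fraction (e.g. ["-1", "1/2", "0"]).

["0", "1", "-1", "-2", "1"]

Dimensional matrix (T×Θ×M×L by h×α×E×c×W):
  T: [-3 -1 -2 -1 -3]
  Θ: [-1  0  0  0  0]
  M: [ 1  0  1  0  1]
  L: [ 0  2  2  1  2]
Row reduction gives pivot columns h,α,E,c; rank = 4
Repeat: h,α,E,c; free: W
RREF:
  r0: [   1    0    0    0    0]
  r1: [   0    1    0    0   -1]
  r2: [   0    0    1    0    1]
  r3: [   0    0    0    1    2]
Fix exponent of W at 1; solve each RREF row for its pivot's exponent:
  r0: exp(h) + (0)·1 = 0 ⇒ exp(h) = 0
  r1: exp(α) + (-1)·1 = 0 ⇒ exp(α) = 1
  r2: exp(E) + (1)·1 = 0 ⇒ exp(E) = -1
  r3: exp(c) + (2)·1 = 0 ⇒ exp(c) = -2
Π_1 = α · E^-1 · c^-2 · W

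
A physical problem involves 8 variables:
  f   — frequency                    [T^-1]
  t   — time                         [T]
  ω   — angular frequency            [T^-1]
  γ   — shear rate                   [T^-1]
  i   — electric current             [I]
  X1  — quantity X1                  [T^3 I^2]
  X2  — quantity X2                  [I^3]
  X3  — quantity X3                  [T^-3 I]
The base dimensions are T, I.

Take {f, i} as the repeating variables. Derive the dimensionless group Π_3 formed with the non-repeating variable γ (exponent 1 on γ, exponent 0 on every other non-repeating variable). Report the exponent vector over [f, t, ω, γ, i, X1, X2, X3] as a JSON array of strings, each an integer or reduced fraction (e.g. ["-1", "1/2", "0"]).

["-1", "0", "0", "1", "0", "0", "0", "0"]

Write exponents as rows T,I / cols f,t,ω,γ,i,X1,X2,X3:
  T: [-1  1 -1 -1  0  3  0 -3]
  I: [ 0  0  0  0  1  2  3  1]
Echelon form has 2 nonzero rows (pivots: f,i)
Repeat: f,i; free: t,ω,γ,X1,X2,X3
RREF:
  r0: [   1   -1    1    1    0   -3    0    3]
  r1: [   0    0    0    0    1    2    3    1]
Fix exponent of γ at 1, t at 0, ω at 0, X1 at 0, X2 at 0, X3 at 0; solve each RREF row for its pivot's exponent:
  r0: exp(f) + (1)·1 = 0 ⇒ exp(f) = -1
  r1: exp(i) + (0)·1 = 0 ⇒ exp(i) = 0
Π_3 = f^-1 · γ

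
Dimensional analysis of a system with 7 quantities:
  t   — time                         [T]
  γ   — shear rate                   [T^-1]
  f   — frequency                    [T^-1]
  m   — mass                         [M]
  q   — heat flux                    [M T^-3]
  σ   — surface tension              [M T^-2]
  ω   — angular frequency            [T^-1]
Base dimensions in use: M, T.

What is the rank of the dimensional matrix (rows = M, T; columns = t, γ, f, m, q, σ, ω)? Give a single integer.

Write exponents as rows M,T / cols t,γ,f,m,q,σ,ω:
  M: [ 0  0  0  1  1  1  0]
  T: [ 1 -1 -1  0 -3 -2 -1]
Row reduction gives pivot columns t,m; rank = 2

2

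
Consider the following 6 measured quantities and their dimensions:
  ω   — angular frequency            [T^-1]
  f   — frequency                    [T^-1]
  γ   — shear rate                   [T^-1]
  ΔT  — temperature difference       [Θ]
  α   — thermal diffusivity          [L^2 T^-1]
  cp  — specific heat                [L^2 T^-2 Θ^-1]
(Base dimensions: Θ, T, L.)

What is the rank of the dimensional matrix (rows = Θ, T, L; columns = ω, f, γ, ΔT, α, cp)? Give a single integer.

3

Write exponents as rows Θ,T,L / cols ω,f,γ,ΔT,α,cp:
  Θ: [ 0  0  0  1  0 -1]
  T: [-1 -1 -1  0 -1 -2]
  L: [ 0  0  0  0  2  2]
RREF → pivots at {ω,ΔT,α} ⇒ r = 3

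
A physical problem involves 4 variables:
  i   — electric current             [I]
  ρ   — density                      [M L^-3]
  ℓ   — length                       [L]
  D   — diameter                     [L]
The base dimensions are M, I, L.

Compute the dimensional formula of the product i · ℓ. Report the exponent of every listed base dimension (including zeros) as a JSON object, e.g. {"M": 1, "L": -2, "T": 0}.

Exponent matrix [M,I,L] × [i,ρ,ℓ,D]:
  M: [ 0  1  0  0]
  I: [ 1  0  0  0]
  L: [ 0 -3  1  1]
  [M]: (1)·0+(1)·0 = 0
  [I]: (1)·1+(1)·0 = 1
  [L]: (1)·0+(1)·1 = 1
⇒ I L

{"M": 0, "I": 1, "L": 1}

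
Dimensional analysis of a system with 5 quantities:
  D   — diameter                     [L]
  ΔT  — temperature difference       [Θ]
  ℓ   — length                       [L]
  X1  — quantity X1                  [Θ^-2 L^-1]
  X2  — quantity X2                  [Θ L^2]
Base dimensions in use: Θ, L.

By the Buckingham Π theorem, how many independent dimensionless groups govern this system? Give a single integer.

Write exponents as rows Θ,L / cols D,ΔT,ℓ,X1,X2:
  Θ: [ 0  1  0 -2  1]
  L: [ 1  0  1 -1  2]
Echelon form has 2 nonzero rows (pivots: D,ΔT)
n=5, r=2 ⇒ 3 dimensionless groups

3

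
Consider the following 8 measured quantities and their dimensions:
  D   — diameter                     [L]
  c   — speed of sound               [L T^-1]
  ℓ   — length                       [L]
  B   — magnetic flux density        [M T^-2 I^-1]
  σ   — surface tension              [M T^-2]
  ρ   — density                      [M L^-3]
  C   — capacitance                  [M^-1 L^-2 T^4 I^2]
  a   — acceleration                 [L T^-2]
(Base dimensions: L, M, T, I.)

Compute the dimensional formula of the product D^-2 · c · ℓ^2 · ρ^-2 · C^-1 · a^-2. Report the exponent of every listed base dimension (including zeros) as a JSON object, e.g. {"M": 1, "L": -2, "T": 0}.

{"L": 7, "M": -1, "T": -1, "I": -2}

Dimensional matrix (L×M×T×I by D×c×ℓ×B×σ×ρ×C×a):
  L: [ 1  1  1  0  0 -3 -2  1]
  M: [ 0  0  0  1  1  1 -1  0]
  T: [ 0 -1  0 -2 -2  0  4 -2]
  I: [ 0  0  0 -1  0  0  2  0]
  [L]: (-2)·1+(1)·1+(2)·1+(-2)·-3+(-1)·-2+(-2)·1 = 7
  [M]: (-2)·0+(1)·0+(2)·0+(-2)·1+(-1)·-1+(-2)·0 = -1
  [T]: (-2)·0+(1)·-1+(2)·0+(-2)·0+(-1)·4+(-2)·-2 = -1
  [I]: (-2)·0+(1)·0+(2)·0+(-2)·0+(-1)·2+(-2)·0 = -2
⇒ L^7 M^-1 T^-1 I^-2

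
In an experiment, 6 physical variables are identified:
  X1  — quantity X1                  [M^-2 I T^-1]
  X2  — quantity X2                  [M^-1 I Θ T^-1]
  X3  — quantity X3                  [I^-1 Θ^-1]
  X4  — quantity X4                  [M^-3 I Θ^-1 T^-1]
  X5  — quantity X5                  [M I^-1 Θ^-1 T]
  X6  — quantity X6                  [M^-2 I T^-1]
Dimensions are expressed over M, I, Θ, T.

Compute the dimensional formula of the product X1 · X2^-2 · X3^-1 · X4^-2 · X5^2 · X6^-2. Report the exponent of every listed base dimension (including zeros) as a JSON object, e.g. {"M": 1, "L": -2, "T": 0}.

Dimensional matrix (M×I×Θ×T by X1×X2×X3×X4×X5×X6):
  M: [-2 -1  0 -3  1 -2]
  I: [ 1  1 -1  1 -1  1]
  Θ: [ 0  1 -1 -1 -1  0]
  T: [-1 -1  0 -1  1 -1]
  [M]: (1)·-2+(-2)·-1+(-1)·0+(-2)·-3+(2)·1+(-2)·-2 = 12
  [I]: (1)·1+(-2)·1+(-1)·-1+(-2)·1+(2)·-1+(-2)·1 = -6
  [Θ]: (1)·0+(-2)·1+(-1)·-1+(-2)·-1+(2)·-1+(-2)·0 = -1
  [T]: (1)·-1+(-2)·-1+(-1)·0+(-2)·-1+(2)·1+(-2)·-1 = 7
⇒ M^12 I^-6 Θ^-1 T^7

{"M": 12, "I": -6, "Θ": -1, "T": 7}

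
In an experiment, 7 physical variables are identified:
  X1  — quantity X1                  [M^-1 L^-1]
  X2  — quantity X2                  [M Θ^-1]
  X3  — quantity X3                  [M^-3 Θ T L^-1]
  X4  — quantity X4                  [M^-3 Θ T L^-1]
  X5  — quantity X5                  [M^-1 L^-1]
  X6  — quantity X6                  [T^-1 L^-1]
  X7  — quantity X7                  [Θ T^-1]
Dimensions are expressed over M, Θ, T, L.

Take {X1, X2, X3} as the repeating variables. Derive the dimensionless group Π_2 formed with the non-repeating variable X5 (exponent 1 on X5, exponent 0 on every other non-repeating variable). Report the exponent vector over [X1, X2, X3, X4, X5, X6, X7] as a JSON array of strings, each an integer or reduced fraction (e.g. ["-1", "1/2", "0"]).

Exponent matrix [M,Θ,T,L] × [X1,X2,X3,X4,X5,X6,X7]:
  M: [-1  1 -3 -3 -1  0  0]
  Θ: [ 0 -1  1  1  0  0  1]
  T: [ 0  0  1  1  0 -1 -1]
  L: [-1  0 -1 -1 -1 -1  0]
Echelon form has 3 nonzero rows (pivots: X1,X2,X3)
Repeat: X1,X2,X3; free: X4,X5,X6,X7
RREF:
  r0: [   1    0    0    0    1    2    1]
  r1: [   0    1    0    0    0   -1   -2]
  r2: [   0    0    1    1    0   -1   -1]
  r3: [   0    0    0    0    0    0    0]
Fix exponent of X5 at 1, X4 at 0, X6 at 0, X7 at 0; solve each RREF row for its pivot's exponent:
  r0: exp(X1) + (1)·1 = 0 ⇒ exp(X1) = -1
  r1: exp(X2) + (0)·1 = 0 ⇒ exp(X2) = 0
  r2: exp(X3) + (0)·1 = 0 ⇒ exp(X3) = 0
Π_2 = X1^-1 · X5

["-1", "0", "0", "0", "1", "0", "0"]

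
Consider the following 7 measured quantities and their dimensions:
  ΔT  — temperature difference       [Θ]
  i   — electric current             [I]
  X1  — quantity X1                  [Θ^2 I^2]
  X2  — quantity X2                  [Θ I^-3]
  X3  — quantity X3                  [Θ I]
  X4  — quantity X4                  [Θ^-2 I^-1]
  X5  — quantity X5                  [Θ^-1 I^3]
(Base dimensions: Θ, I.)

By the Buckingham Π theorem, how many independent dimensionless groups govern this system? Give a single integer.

5

Write exponents as rows Θ,I / cols ΔT,i,X1,X2,X3,X4,X5:
  Θ: [ 1  0  2  1  1 -2 -1]
  I: [ 0  1  2 -3  1 -1  3]
Echelon form has 2 nonzero rows (pivots: ΔT,i)
n=7, r=2 ⇒ 5 dimensionless groups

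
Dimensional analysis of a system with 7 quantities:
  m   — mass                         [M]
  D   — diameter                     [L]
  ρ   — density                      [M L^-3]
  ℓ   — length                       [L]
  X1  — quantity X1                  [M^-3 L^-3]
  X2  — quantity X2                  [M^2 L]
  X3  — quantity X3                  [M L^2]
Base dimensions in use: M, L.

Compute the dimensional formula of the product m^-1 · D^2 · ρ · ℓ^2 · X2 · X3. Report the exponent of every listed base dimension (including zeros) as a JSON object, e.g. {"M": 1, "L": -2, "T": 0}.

{"M": 3, "L": 4}

Dimensional matrix (M×L by m×D×ρ×ℓ×X1×X2×X3):
  M: [ 1  0  1  0 -3  2  1]
  L: [ 0  1 -3  1 -3  1  2]
  [M]: (-1)·1+(2)·0+(1)·1+(2)·0+(1)·2+(1)·1 = 3
  [L]: (-1)·0+(2)·1+(1)·-3+(2)·1+(1)·1+(1)·2 = 4
⇒ M^3 L^4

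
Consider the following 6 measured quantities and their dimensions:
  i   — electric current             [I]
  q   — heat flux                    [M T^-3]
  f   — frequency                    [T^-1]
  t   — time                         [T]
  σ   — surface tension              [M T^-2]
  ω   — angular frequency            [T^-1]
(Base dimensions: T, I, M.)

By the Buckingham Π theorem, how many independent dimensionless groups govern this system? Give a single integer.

3

Write exponents as rows T,I,M / cols i,q,f,t,σ,ω:
  T: [ 0 -3 -1  1 -2 -1]
  I: [ 1  0  0  0  0  0]
  M: [ 0  1  0  0  1  0]
RREF → pivots at {i,q,f} ⇒ r = 3
n=6, r=3 ⇒ 3 dimensionless groups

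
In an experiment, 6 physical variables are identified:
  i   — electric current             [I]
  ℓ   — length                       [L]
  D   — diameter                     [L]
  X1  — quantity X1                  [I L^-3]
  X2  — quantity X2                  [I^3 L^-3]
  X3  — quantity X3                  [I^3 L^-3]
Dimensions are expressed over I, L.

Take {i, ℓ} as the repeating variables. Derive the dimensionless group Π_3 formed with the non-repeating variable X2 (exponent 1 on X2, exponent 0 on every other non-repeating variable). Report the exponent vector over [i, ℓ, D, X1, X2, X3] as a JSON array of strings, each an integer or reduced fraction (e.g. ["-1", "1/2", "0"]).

Write exponents as rows I,L / cols i,ℓ,D,X1,X2,X3:
  I: [ 1  0  0  1  3  3]
  L: [ 0  1  1 -3 -3 -3]
RREF → pivots at {i,ℓ} ⇒ r = 2
Repeat: i,ℓ; free: D,X1,X2,X3
RREF:
  r0: [   1    0    0    1    3    3]
  r1: [   0    1    1   -3   -3   -3]
Fix exponent of X2 at 1, D at 0, X1 at 0, X3 at 0; solve each RREF row for its pivot's exponent:
  r0: exp(i) + (3)·1 = 0 ⇒ exp(i) = -3
  r1: exp(ℓ) + (-3)·1 = 0 ⇒ exp(ℓ) = 3
Π_3 = i^-3 · ℓ^3 · X2

["-3", "3", "0", "0", "1", "0"]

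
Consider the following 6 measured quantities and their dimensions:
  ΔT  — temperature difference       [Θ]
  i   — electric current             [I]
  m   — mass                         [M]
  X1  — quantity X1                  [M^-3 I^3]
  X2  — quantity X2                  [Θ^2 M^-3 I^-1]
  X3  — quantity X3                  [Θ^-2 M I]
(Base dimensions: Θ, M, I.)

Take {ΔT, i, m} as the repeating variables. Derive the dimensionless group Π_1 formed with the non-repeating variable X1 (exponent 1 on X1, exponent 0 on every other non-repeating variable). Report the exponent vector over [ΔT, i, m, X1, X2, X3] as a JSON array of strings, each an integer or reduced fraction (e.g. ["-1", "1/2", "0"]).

["0", "-3", "3", "1", "0", "0"]

Dimensional matrix (Θ×M×I by ΔT×i×m×X1×X2×X3):
  Θ: [ 1  0  0  0  2 -2]
  M: [ 0  0  1 -3 -3  1]
  I: [ 0  1  0  3 -1  1]
Echelon form has 3 nonzero rows (pivots: ΔT,i,m)
Pivot set = {ΔT,i,m}, free = {X1,X2,X3}
RREF:
  r0: [   1    0    0    0    2   -2]
  r1: [   0    1    0    3   -1    1]
  r2: [   0    0    1   -3   -3    1]
Fix exponent of X1 at 1, X2 at 0, X3 at 0; solve each RREF row for its pivot's exponent:
  r0: exp(ΔT) + (0)·1 = 0 ⇒ exp(ΔT) = 0
  r1: exp(i) + (3)·1 = 0 ⇒ exp(i) = -3
  r2: exp(m) + (-3)·1 = 0 ⇒ exp(m) = 3
Π_1 = i^-3 · m^3 · X1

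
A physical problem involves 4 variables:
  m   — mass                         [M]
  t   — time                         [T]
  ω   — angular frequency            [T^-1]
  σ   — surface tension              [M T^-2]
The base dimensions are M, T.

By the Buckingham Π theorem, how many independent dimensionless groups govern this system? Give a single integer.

2

Dimensional matrix (M×T by m×t×ω×σ):
  M: [ 1  0  0  1]
  T: [ 0  1 -1 -2]
RREF → pivots at {m,t} ⇒ r = 2
n=4, r=2 ⇒ 2 dimensionless groups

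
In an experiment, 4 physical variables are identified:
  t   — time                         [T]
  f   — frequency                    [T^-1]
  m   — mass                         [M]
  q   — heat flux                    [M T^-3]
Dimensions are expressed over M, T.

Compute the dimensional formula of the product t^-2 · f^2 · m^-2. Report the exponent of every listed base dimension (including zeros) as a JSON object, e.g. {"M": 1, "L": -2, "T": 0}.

{"M": -2, "T": -4}

Dimensional matrix (M×T by t×f×m×q):
  M: [ 0  0  1  1]
  T: [ 1 -1  0 -3]
  [M]: (-2)·0+(2)·0+(-2)·1 = -2
  [T]: (-2)·1+(2)·-1+(-2)·0 = -4
⇒ M^-2 T^-4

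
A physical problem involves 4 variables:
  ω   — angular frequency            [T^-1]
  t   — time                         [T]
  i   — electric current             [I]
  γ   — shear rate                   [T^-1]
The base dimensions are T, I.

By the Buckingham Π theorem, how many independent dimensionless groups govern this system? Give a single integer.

Write exponents as rows T,I / cols ω,t,i,γ:
  T: [-1  1  0 -1]
  I: [ 0  0  1  0]
RREF → pivots at {ω,i} ⇒ r = 2
n=4, r=2 ⇒ 2 dimensionless groups

2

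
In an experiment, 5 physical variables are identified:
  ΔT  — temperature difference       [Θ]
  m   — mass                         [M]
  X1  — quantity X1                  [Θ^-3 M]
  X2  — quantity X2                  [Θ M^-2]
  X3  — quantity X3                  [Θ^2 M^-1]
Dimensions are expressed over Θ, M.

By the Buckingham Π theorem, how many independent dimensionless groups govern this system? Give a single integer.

Write exponents as rows Θ,M / cols ΔT,m,X1,X2,X3:
  Θ: [ 1  0 -3  1  2]
  M: [ 0  1  1 -2 -1]
Row reduction gives pivot columns ΔT,m; rank = 2
Π count = n − r = 5 − 2 = 3

3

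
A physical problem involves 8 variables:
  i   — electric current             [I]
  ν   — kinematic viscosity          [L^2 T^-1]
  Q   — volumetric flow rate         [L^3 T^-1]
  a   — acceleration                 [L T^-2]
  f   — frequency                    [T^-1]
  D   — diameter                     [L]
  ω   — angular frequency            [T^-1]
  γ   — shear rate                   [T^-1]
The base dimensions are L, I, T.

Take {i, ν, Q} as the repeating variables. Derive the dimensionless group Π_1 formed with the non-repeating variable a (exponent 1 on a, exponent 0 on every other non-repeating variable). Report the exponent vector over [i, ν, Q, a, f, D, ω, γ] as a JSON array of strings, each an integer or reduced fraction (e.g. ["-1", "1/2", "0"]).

Dimensional matrix (L×I×T by i×ν×Q×a×f×D×ω×γ):
  L: [ 0  2  3  1  0  1  0  0]
  I: [ 1  0  0  0  0  0  0  0]
  T: [ 0 -1 -1 -2 -1  0 -1 -1]
Echelon form has 3 nonzero rows (pivots: i,ν,Q)
Pivot set = {i,ν,Q}, free = {a,f,D,ω,γ}
RREF:
  r0: [   1    0    0    0    0    0    0    0]
  r1: [   0    1    0    5    3   -1    3    3]
  r2: [   0    0    1   -3   -2    1   -2   -2]
Fix exponent of a at 1, f at 0, D at 0, ω at 0, γ at 0; solve each RREF row for its pivot's exponent:
  r0: exp(i) + (0)·1 = 0 ⇒ exp(i) = 0
  r1: exp(ν) + (5)·1 = 0 ⇒ exp(ν) = -5
  r2: exp(Q) + (-3)·1 = 0 ⇒ exp(Q) = 3
Π_1 = ν^-5 · Q^3 · a

["0", "-5", "3", "1", "0", "0", "0", "0"]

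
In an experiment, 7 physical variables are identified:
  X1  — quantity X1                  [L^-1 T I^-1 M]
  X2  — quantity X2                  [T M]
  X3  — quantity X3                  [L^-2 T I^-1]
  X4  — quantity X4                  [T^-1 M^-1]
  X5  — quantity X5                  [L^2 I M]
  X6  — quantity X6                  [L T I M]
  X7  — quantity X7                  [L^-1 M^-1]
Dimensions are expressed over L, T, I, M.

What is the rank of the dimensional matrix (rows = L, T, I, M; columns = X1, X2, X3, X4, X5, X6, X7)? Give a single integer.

Dimensional matrix (L×T×I×M by X1×X2×X3×X4×X5×X6×X7):
  L: [-1  0 -2  0  2  1 -1]
  T: [ 1  1  1 -1  0  1  0]
  I: [-1  0 -1  0  1  1  0]
  M: [ 1  1  0 -1  1  1 -1]
Echelon form has 3 nonzero rows (pivots: X1,X2,X3)

3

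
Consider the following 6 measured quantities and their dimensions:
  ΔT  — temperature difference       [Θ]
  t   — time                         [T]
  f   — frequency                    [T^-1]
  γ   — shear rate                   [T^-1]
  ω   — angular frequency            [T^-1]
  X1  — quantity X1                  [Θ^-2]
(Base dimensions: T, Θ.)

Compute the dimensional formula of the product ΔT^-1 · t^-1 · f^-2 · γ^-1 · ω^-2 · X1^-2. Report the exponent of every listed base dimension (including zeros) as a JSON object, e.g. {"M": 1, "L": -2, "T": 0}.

Exponent matrix [T,Θ] × [ΔT,t,f,γ,ω,X1]:
  T: [ 0  1 -1 -1 -1  0]
  Θ: [ 1  0  0  0  0 -2]
  [T]: (-1)·0+(-1)·1+(-2)·-1+(-1)·-1+(-2)·-1+(-2)·0 = 4
  [Θ]: (-1)·1+(-1)·0+(-2)·0+(-1)·0+(-2)·0+(-2)·-2 = 3
⇒ T^4 Θ^3

{"T": 4, "Θ": 3}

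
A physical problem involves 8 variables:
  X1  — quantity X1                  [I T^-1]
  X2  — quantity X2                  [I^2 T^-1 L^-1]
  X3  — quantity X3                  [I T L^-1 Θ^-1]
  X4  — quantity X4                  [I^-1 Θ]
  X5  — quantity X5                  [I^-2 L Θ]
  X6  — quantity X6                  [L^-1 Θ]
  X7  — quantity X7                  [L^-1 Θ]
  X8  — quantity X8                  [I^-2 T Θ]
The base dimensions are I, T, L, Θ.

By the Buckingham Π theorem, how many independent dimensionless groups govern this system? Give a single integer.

5

Dimensional matrix (I×T×L×Θ by X1×X2×X3×X4×X5×X6×X7×X8):
  I: [ 1  2  1 -1 -2  0  0 -2]
  T: [-1 -1  1  0  0  0  0  1]
  L: [ 0 -1 -1  0  1 -1 -1  0]
  Θ: [ 0  0 -1  1  1  1  1  1]
RREF → pivots at {X1,X2,X3} ⇒ r = 3
n=8, r=3 ⇒ 5 dimensionless groups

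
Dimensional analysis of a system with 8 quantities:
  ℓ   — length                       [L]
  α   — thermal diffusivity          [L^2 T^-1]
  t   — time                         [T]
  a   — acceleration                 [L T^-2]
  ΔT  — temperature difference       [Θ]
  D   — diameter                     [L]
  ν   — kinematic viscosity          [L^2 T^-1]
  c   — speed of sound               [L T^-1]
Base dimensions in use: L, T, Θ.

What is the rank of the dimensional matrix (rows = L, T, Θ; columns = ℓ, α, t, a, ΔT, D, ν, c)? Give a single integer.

Write exponents as rows L,T,Θ / cols ℓ,α,t,a,ΔT,D,ν,c:
  L: [ 1  2  0  1  0  1  2  1]
  T: [ 0 -1  1 -2  0  0 -1 -1]
  Θ: [ 0  0  0  0  1  0  0  0]
RREF → pivots at {ℓ,α,ΔT} ⇒ r = 3

3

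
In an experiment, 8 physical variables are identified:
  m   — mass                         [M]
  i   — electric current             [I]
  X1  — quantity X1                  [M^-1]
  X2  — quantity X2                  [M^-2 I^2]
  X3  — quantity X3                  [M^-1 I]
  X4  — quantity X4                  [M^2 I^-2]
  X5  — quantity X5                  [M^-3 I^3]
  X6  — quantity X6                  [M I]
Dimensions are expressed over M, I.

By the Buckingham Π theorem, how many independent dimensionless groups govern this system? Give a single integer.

Exponent matrix [M,I] × [m,i,X1,X2,X3,X4,X5,X6]:
  M: [ 1  0 -1 -2 -1  2 -3  1]
  I: [ 0  1  0  2  1 -2  3  1]
RREF → pivots at {m,i} ⇒ r = 2
Π count = n − r = 8 − 2 = 6

6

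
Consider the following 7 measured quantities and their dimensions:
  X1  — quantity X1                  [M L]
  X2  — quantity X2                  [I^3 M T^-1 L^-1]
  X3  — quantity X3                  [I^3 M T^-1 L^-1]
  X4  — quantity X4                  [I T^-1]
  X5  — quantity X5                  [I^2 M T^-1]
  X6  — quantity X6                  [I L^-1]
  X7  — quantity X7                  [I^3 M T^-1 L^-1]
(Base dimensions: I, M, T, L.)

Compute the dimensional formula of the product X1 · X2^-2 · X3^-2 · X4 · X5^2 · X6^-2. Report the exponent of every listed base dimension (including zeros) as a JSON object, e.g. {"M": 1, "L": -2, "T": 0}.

{"I": -9, "M": -1, "T": 1, "L": 7}

Dimensional matrix (I×M×T×L by X1×X2×X3×X4×X5×X6×X7):
  I: [ 0  3  3  1  2  1  3]
  M: [ 1  1  1  0  1  0  1]
  T: [ 0 -1 -1 -1 -1  0 -1]
  L: [ 1 -1 -1  0  0 -1 -1]
  [I]: (1)·0+(-2)·3+(-2)·3+(1)·1+(2)·2+(-2)·1 = -9
  [M]: (1)·1+(-2)·1+(-2)·1+(1)·0+(2)·1+(-2)·0 = -1
  [T]: (1)·0+(-2)·-1+(-2)·-1+(1)·-1+(2)·-1+(-2)·0 = 1
  [L]: (1)·1+(-2)·-1+(-2)·-1+(1)·0+(2)·0+(-2)·-1 = 7
⇒ I^-9 M^-1 T L^7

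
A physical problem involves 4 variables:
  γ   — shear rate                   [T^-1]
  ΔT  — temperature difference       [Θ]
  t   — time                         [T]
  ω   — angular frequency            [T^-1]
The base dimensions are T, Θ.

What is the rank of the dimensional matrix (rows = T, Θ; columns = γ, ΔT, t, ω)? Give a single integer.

2

Write exponents as rows T,Θ / cols γ,ΔT,t,ω:
  T: [-1  0  1 -1]
  Θ: [ 0  1  0  0]
RREF → pivots at {γ,ΔT} ⇒ r = 2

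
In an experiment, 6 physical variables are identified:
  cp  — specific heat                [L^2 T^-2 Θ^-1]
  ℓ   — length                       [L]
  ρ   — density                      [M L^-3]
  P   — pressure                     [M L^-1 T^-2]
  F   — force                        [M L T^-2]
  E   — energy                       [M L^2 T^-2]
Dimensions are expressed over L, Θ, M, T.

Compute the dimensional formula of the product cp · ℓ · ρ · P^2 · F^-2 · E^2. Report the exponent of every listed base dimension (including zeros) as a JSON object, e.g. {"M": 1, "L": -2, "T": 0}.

{"L": 0, "Θ": -1, "M": 3, "T": -6}

Exponent matrix [L,Θ,M,T] × [cp,ℓ,ρ,P,F,E]:
  L: [ 2  1 -3 -1  1  2]
  Θ: [-1  0  0  0  0  0]
  M: [ 0  0  1  1  1  1]
  T: [-2  0  0 -2 -2 -2]
  [L]: (1)·2+(1)·1+(1)·-3+(2)·-1+(-2)·1+(2)·2 = 0
  [Θ]: (1)·-1+(1)·0+(1)·0+(2)·0+(-2)·0+(2)·0 = -1
  [M]: (1)·0+(1)·0+(1)·1+(2)·1+(-2)·1+(2)·1 = 3
  [T]: (1)·-2+(1)·0+(1)·0+(2)·-2+(-2)·-2+(2)·-2 = -6
⇒ Θ^-1 M^3 T^-6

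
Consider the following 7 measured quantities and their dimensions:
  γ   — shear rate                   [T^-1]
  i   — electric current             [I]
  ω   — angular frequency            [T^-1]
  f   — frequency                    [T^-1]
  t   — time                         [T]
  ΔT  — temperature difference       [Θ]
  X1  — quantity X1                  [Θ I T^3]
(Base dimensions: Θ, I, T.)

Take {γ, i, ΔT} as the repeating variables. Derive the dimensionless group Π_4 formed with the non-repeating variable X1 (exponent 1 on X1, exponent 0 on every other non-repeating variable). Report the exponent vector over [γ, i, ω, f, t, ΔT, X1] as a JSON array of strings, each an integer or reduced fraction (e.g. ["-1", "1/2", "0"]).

Dimensional matrix (Θ×I×T by γ×i×ω×f×t×ΔT×X1):
  Θ: [ 0  0  0  0  0  1  1]
  I: [ 0  1  0  0  0  0  1]
  T: [-1  0 -1 -1  1  0  3]
RREF → pivots at {γ,i,ΔT} ⇒ r = 3
Repeat: γ,i,ΔT; free: ω,f,t,X1
RREF:
  r0: [   1    0    1    1   -1    0   -3]
  r1: [   0    1    0    0    0    0    1]
  r2: [   0    0    0    0    0    1    1]
Fix exponent of X1 at 1, ω at 0, f at 0, t at 0; solve each RREF row for its pivot's exponent:
  r0: exp(γ) + (-3)·1 = 0 ⇒ exp(γ) = 3
  r1: exp(i) + (1)·1 = 0 ⇒ exp(i) = -1
  r2: exp(ΔT) + (1)·1 = 0 ⇒ exp(ΔT) = -1
Π_4 = γ^3 · i^-1 · ΔT^-1 · X1

["3", "-1", "0", "0", "0", "-1", "1"]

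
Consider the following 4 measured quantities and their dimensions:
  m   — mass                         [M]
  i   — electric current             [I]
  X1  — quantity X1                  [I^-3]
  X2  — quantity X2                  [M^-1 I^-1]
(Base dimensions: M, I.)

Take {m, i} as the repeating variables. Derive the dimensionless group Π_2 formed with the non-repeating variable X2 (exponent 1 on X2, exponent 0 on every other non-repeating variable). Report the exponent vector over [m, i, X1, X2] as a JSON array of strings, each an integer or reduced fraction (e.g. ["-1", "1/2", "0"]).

["1", "1", "0", "1"]

Dimensional matrix (M×I by m×i×X1×X2):
  M: [ 1  0  0 -1]
  I: [ 0  1 -3 -1]
Echelon form has 2 nonzero rows (pivots: m,i)
Pivot set = {m,i}, free = {X1,X2}
RREF:
  r0: [   1    0    0   -1]
  r1: [   0    1   -3   -1]
Fix exponent of X2 at 1, X1 at 0; solve each RREF row for its pivot's exponent:
  r0: exp(m) + (-1)·1 = 0 ⇒ exp(m) = 1
  r1: exp(i) + (-1)·1 = 0 ⇒ exp(i) = 1
Π_2 = m · i · X2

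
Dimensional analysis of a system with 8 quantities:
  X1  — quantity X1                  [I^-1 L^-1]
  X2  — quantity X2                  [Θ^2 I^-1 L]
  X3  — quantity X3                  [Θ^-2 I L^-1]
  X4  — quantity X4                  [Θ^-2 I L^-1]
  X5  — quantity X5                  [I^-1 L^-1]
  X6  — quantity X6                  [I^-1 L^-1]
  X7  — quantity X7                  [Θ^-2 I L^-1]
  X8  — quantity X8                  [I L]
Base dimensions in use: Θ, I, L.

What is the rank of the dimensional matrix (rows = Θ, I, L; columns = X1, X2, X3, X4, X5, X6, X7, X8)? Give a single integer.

2

Dimensional matrix (Θ×I×L by X1×X2×X3×X4×X5×X6×X7×X8):
  Θ: [ 0  2 -2 -2  0  0 -2  0]
  I: [-1 -1  1  1 -1 -1  1  1]
  L: [-1  1 -1 -1 -1 -1 -1  1]
Echelon form has 2 nonzero rows (pivots: X1,X2)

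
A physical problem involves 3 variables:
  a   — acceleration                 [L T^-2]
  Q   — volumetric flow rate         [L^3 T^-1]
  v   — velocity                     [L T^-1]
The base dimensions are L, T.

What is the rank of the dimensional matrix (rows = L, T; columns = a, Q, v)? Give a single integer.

2

Dimensional matrix (L×T by a×Q×v):
  L: [ 1  3  1]
  T: [-2 -1 -1]
RREF → pivots at {a,Q} ⇒ r = 2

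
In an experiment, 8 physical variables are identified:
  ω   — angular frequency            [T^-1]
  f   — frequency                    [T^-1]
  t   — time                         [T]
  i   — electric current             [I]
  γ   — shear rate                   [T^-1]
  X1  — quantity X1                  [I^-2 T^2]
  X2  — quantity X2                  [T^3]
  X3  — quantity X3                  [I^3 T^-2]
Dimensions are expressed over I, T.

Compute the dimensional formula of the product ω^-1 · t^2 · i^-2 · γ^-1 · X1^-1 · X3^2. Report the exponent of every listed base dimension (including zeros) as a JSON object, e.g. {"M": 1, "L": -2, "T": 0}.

Dimensional matrix (I×T by ω×f×t×i×γ×X1×X2×X3):
  I: [ 0  0  0  1  0 -2  0  3]
  T: [-1 -1  1  0 -1  2  3 -2]
  [I]: (-1)·0+(2)·0+(-2)·1+(-1)·0+(-1)·-2+(2)·3 = 6
  [T]: (-1)·-1+(2)·1+(-2)·0+(-1)·-1+(-1)·2+(2)·-2 = -2
⇒ I^6 T^-2

{"I": 6, "T": -2}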